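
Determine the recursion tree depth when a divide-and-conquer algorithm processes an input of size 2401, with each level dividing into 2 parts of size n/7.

For divide and conquer with division factor 7:

Problem sizes at each level:
Level 0: 2401
Level 1: 343
Level 2: 49
Level 3: 7
Level 4: 1

The root is level 0 and the size-1 base case is level 4 (the tree spans levels 0 through 4, i.e. 5 levels counting the root), so the depth is the number of divisions: log_7(2401) = 4

The recursion tree depth is log_7(2401) = 4. At each level, the problem size is divided by 7, so it takes 4 divisions to reduce to a base case of size 1. The algorithm makes 2 recursive calls at each level.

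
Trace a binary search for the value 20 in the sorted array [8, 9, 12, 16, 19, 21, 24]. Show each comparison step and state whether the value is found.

Binary search for 20 in [8, 9, 12, 16, 19, 21, 24]:

lo=0, hi=6, mid=3, arr[mid]=16 -> 16 < 20, search right half
lo=4, hi=6, mid=5, arr[mid]=21 -> 21 > 20, search left half
lo=4, hi=4, mid=4, arr[mid]=19 -> 19 < 20, search right half
lo=5 > hi=4, target 20 not found

Binary search determines that 20 is not in the array after 3 comparisons. The search space was exhausted without finding the target.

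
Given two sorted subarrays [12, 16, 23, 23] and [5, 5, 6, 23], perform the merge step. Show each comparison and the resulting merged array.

Merging process:

Compare 12 vs 5: take 5 from right. Merged: [5]
Compare 12 vs 5: take 5 from right. Merged: [5, 5]
Compare 12 vs 6: take 6 from right. Merged: [5, 5, 6]
Compare 12 vs 23: take 12 from left. Merged: [5, 5, 6, 12]
Compare 16 vs 23: take 16 from left. Merged: [5, 5, 6, 12, 16]
Compare 23 vs 23: take 23 from left. Merged: [5, 5, 6, 12, 16, 23]
Compare 23 vs 23: take 23 from left. Merged: [5, 5, 6, 12, 16, 23, 23]
Append remaining from right: [23]. Merged: [5, 5, 6, 12, 16, 23, 23, 23]

Final merged array: [5, 5, 6, 12, 16, 23, 23, 23]
Total comparisons: 7

The merged array is [5, 5, 6, 12, 16, 23, 23, 23], requiring 7 comparisons. The merge step runs in O(n) time where n is the total number of elements.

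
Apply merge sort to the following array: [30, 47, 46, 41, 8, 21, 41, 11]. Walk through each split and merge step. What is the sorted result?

Merge sort trace:

Split: [30, 47, 46, 41, 8, 21, 41, 11] -> [30, 47, 46, 41] and [8, 21, 41, 11]
  Split: [30, 47, 46, 41] -> [30, 47] and [46, 41]
    Split: [30, 47] -> [30] and [47]
    Merge: [30] + [47] -> [30, 47]
    Split: [46, 41] -> [46] and [41]
    Merge: [46] + [41] -> [41, 46]
  Merge: [30, 47] + [41, 46] -> [30, 41, 46, 47]
  Split: [8, 21, 41, 11] -> [8, 21] and [41, 11]
    Split: [8, 21] -> [8] and [21]
    Merge: [8] + [21] -> [8, 21]
    Split: [41, 11] -> [41] and [11]
    Merge: [41] + [11] -> [11, 41]
  Merge: [8, 21] + [11, 41] -> [8, 11, 21, 41]
Merge: [30, 41, 46, 47] + [8, 11, 21, 41] -> [8, 11, 21, 30, 41, 41, 46, 47]

Final sorted array: [8, 11, 21, 30, 41, 41, 46, 47]

The merge sort proceeds by recursively splitting the array and merging sorted halves.
After all merges, the sorted array is [8, 11, 21, 30, 41, 41, 46, 47].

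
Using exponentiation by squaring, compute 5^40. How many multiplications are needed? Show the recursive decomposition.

Computing 5^40 by squaring (build up from 5^1; each line after the first costs one multiplication):

5^1 = 5
5^2 = (5^1)^2 = 5^2 = 25
5^4 = (5^2)^2 = 25^2 = 625
5^5 = 5 * 5^4 = 5 * 625 = 3125
5^10 = (5^5)^2 = 3125^2 = 9765625
5^20 = (5^10)^2 = 9765625^2 = 95367431640625
5^40 = (5^20)^2 = 95367431640625^2 = 9094947017729282379150390625

Result: 9094947017729282379150390625
Multiplications needed: 6 (6 lines after 5^1)

5^40 = 9094947017729282379150390625. Using exponentiation by squaring, this requires 6 multiplications. The key idea: if the exponent is even, square the half-power; if odd, multiply by the base once.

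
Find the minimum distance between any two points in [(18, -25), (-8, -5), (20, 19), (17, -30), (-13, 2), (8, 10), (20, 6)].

Computing all pairwise distances among 7 points:

d((18, -25), (-8, -5)) = 32.8024
d((18, -25), (20, 19)) = 44.0454
d((18, -25), (17, -30)) = 5.099 <-- minimum
d((18, -25), (-13, 2)) = 41.1096
d((18, -25), (8, 10)) = 36.4005
d((18, -25), (20, 6)) = 31.0644
d((-8, -5), (20, 19)) = 36.8782
d((-8, -5), (17, -30)) = 35.3553
d((-8, -5), (-13, 2)) = 8.6023
d((-8, -5), (8, 10)) = 21.9317
d((-8, -5), (20, 6)) = 30.0832
d((20, 19), (17, -30)) = 49.0918
d((20, 19), (-13, 2)) = 37.1214
d((20, 19), (8, 10)) = 15.0
d((20, 19), (20, 6)) = 13.0
d((17, -30), (-13, 2)) = 43.8634
d((17, -30), (8, 10)) = 41.0
d((17, -30), (20, 6)) = 36.1248
d((-13, 2), (8, 10)) = 22.4722
d((-13, 2), (20, 6)) = 33.2415
d((8, 10), (20, 6)) = 12.6491

Closest pair: (18, -25) and (17, -30) with distance 5.099

The closest pair is (18, -25) and (17, -30) with Euclidean distance 5.099. For 7 points, brute-force pairwise comparison is shown above. For large n, the divide-and-conquer algorithm (sort by x, recurse on halves, check the dividing strip) achieves O(n log n).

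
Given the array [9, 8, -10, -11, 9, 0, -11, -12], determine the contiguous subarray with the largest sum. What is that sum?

Using Kadane's algorithm on [9, 8, -10, -11, 9, 0, -11, -12]:

Scanning through the array:
Position 1 (value 8): max_ending_here = 17, max_so_far = 17
Position 2 (value -10): max_ending_here = 7, max_so_far = 17
Position 3 (value -11): max_ending_here = -4, max_so_far = 17
Position 4 (value 9): max_ending_here = 9, max_so_far = 17
Position 5 (value 0): max_ending_here = 9, max_so_far = 17
Position 6 (value -11): max_ending_here = -2, max_so_far = 17
Position 7 (value -12): max_ending_here = -12, max_so_far = 17

Maximum subarray: [9, 8]
Maximum sum: 17

The maximum subarray is [9, 8] with sum 17. This subarray runs from index 0 to index 1.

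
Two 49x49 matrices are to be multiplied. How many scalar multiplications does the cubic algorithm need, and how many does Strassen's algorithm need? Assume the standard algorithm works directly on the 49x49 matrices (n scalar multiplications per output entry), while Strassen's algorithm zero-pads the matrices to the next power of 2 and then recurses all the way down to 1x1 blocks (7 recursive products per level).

Matrix multiplication for 49x49 matrices:

Strassen's algorithm requires power-of-2 dimensions. Pad 49x49 to 64x64 (next power of 2).

Standard algorithm: 49^3 = 117649 multiplications
Strassen's algorithm: 7^(log2(64)) = 7^6 = 117649 multiplications
Savings: 117649 - 117649 = 0 multiplications

Standard: 117649 multiplications (49^3). Strassen: 117649 multiplications (7^6, after padding to 64x64). Strassen reduces 8 recursive multiplications to 7 at each level.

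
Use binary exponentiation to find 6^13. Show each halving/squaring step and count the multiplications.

Computing 6^13 by squaring (build up from 6^1; each line after the first costs one multiplication):

6^1 = 6
6^2 = (6^1)^2 = 6^2 = 36
6^3 = 6 * 6^2 = 6 * 36 = 216
6^6 = (6^3)^2 = 216^2 = 46656
6^12 = (6^6)^2 = 46656^2 = 2176782336
6^13 = 6 * 6^12 = 6 * 2176782336 = 13060694016

Result: 13060694016
Multiplications needed: 5 (5 lines after 6^1)

6^13 = 13060694016. Using exponentiation by squaring, this requires 5 multiplications. The key idea: if the exponent is even, square the half-power; if odd, multiply by the base once.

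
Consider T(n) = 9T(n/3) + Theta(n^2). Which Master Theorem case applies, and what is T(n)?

Master Theorem for T(n) = 9T(n/3) + O(n^2):

a = 9, b = 3, c = 2
log_b(a) = log_3(9) = 2.0000

Case 2: c = 2 = log_3(9) = 2.0000
T(n) = O(n^2 log n) = O(n^2 log n)

For T(n) = 9T(n/3) + O(n^2): log_3(9) = 2.0000. This is Case 2 of the Master Theorem (c = log_b(a), equal work at all levels), giving O(n^2 log n).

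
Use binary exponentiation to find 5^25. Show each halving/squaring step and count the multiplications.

Computing 5^25 by squaring (build up from 5^1; each line after the first costs one multiplication):

5^1 = 5
5^2 = (5^1)^2 = 5^2 = 25
5^3 = 5 * 5^2 = 5 * 25 = 125
5^6 = (5^3)^2 = 125^2 = 15625
5^12 = (5^6)^2 = 15625^2 = 244140625
5^24 = (5^12)^2 = 244140625^2 = 59604644775390625
5^25 = 5 * 5^24 = 5 * 59604644775390625 = 298023223876953125

Result: 298023223876953125
Multiplications needed: 6 (6 lines after 5^1)

5^25 = 298023223876953125. Using exponentiation by squaring, this requires 6 multiplications. The key idea: if the exponent is even, square the half-power; if odd, multiply by the base once.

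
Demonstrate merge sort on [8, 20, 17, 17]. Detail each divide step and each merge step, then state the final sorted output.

Merge sort trace:

Split: [8, 20, 17, 17] -> [8, 20] and [17, 17]
  Split: [8, 20] -> [8] and [20]
  Merge: [8] + [20] -> [8, 20]
  Split: [17, 17] -> [17] and [17]
  Merge: [17] + [17] -> [17, 17]
Merge: [8, 20] + [17, 17] -> [8, 17, 17, 20]

Final sorted array: [8, 17, 17, 20]

The merge sort proceeds by recursively splitting the array and merging sorted halves.
After all merges, the sorted array is [8, 17, 17, 20].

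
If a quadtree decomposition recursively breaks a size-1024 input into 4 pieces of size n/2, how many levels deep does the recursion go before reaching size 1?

For divide and conquer with division factor 2:

Problem sizes at each level:
Level 0: 1024
Level 1: 512
Level 2: 256
Level 3: 128
Level 4: 64
Level 5: 32
Level 6: 16
Level 7: 8
Level 8: 4
Level 9: 2
Level 10: 1

The root is level 0 and the size-1 base case is level 10 (the tree spans levels 0 through 10, i.e. 11 levels counting the root), so the depth is the number of divisions: log_2(1024) = 10

The recursion tree depth is log_2(1024) = 10. At each level, the problem size is divided by 2, so it takes 10 divisions to reduce to a base case of size 1. The algorithm makes 4 recursive calls at each level.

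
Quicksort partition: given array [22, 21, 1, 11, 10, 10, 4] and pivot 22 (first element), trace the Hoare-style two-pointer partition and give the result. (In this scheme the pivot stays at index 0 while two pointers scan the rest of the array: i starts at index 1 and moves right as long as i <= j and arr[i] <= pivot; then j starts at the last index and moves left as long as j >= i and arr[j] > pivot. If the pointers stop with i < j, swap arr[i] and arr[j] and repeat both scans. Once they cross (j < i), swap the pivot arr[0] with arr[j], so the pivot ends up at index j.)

Hoare-style two-pointer partition with pivot = 22:

Initial array: [22, 21, 1, 11, 10, 10, 4]

Pointers start at i = 1, j = 6.
i ends at 7, j ends at 6: the pointers have crossed (j < i), so scanning stops.

Swap pivot arr[0] with arr[6] to place pivot at position 6: [4, 21, 1, 11, 10, 10, 22]
Pivot position: 6

After partitioning with pivot 22, the array becomes [4, 21, 1, 11, 10, 10, 22]. The pivot is placed at index 6. All elements to the left of the pivot are <= 22, and all elements to the right are > 22.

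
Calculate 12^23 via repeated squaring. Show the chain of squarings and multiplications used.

Computing 12^23 by squaring (build up from 12^1; each line after the first costs one multiplication):

12^1 = 12
12^2 = (12^1)^2 = 12^2 = 144
12^4 = (12^2)^2 = 144^2 = 20736
12^5 = 12 * 12^4 = 12 * 20736 = 248832
12^10 = (12^5)^2 = 248832^2 = 61917364224
12^11 = 12 * 12^10 = 12 * 61917364224 = 743008370688
12^22 = (12^11)^2 = 743008370688^2 = 552061438912436417593344
12^23 = 12 * 12^22 = 12 * 552061438912436417593344 = 6624737266949237011120128

Result: 6624737266949237011120128
Multiplications needed: 7 (7 lines after 12^1)

12^23 = 6624737266949237011120128. Using exponentiation by squaring, this requires 7 multiplications. The key idea: if the exponent is even, square the half-power; if odd, multiply by the base once.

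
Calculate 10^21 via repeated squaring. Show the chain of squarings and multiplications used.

Computing 10^21 by squaring (build up from 10^1; each line after the first costs one multiplication):

10^1 = 10
10^2 = (10^1)^2 = 10^2 = 100
10^4 = (10^2)^2 = 100^2 = 10000
10^5 = 10 * 10^4 = 10 * 10000 = 100000
10^10 = (10^5)^2 = 100000^2 = 10000000000
10^20 = (10^10)^2 = 10000000000^2 = 100000000000000000000
10^21 = 10 * 10^20 = 10 * 100000000000000000000 = 1000000000000000000000

Result: 1000000000000000000000
Multiplications needed: 6 (6 lines after 10^1)

10^21 = 1000000000000000000000. Using exponentiation by squaring, this requires 6 multiplications. The key idea: if the exponent is even, square the half-power; if odd, multiply by the base once.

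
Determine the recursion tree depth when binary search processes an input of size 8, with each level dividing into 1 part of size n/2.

For divide and conquer with division factor 2:

Problem sizes at each level:
Level 0: 8
Level 1: 4
Level 2: 2
Level 3: 1

The root is level 0 and the size-1 base case is level 3 (the tree spans levels 0 through 3, i.e. 4 levels counting the root), so the depth is the number of divisions: log_2(8) = 3

The recursion tree depth is log_2(8) = 3. At each level, the problem size is divided by 2, so it takes 3 divisions to reduce to a base case of size 1. The algorithm makes 1 recursive call at each level.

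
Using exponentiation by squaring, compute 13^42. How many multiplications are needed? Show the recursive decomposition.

Computing 13^42 by squaring (build up from 13^1; each line after the first costs one multiplication):

13^1 = 13
13^2 = (13^1)^2 = 13^2 = 169
13^4 = (13^2)^2 = 169^2 = 28561
13^5 = 13 * 13^4 = 13 * 28561 = 371293
13^10 = (13^5)^2 = 371293^2 = 137858491849
13^20 = (13^10)^2 = 137858491849^2 = 19004963774880799438801
13^21 = 13 * 13^20 = 13 * 19004963774880799438801 = 247064529073450392704413
13^42 = (13^21)^2 = 247064529073450392704413^2 = 61040881526285814362156628321386486455989674569

Result: 61040881526285814362156628321386486455989674569
Multiplications needed: 7 (7 lines after 13^1)

13^42 = 61040881526285814362156628321386486455989674569. Using exponentiation by squaring, this requires 7 multiplications. The key idea: if the exponent is even, square the half-power; if odd, multiply by the base once.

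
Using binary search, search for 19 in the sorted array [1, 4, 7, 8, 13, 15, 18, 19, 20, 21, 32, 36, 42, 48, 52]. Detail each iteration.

Binary search for 19 in [1, 4, 7, 8, 13, 15, 18, 19, 20, 21, 32, 36, 42, 48, 52]:

lo=0, hi=14, mid=7, arr[mid]=19 -> Found target at index 7!

Binary search finds 19 at index 7 after 1 comparisons. The search repeatedly halves the search space by comparing with the middle element.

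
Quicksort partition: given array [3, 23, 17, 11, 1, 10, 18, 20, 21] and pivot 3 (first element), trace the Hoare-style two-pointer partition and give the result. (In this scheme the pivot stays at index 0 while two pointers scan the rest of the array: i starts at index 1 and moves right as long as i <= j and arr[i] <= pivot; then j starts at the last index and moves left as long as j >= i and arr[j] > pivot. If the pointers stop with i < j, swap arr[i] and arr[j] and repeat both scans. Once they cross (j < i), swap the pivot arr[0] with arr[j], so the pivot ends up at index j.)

Hoare-style two-pointer partition with pivot = 3:

Initial array: [3, 23, 17, 11, 1, 10, 18, 20, 21]

Pointers start at i = 1, j = 8.
i stops at index 1 (arr[1]=23 > 3), j stops at index 4 (arr[4]=1 <= 3): swap arr[1] and arr[4], array becomes [3, 1, 17, 11, 23, 10, 18, 20, 21]
i ends at 2, j ends at 1: the pointers have crossed (j < i), so scanning stops.

Swap pivot arr[0] with arr[1] to place pivot at position 1: [1, 3, 17, 11, 23, 10, 18, 20, 21]
Pivot position: 1

After partitioning with pivot 3, the array becomes [1, 3, 17, 11, 23, 10, 18, 20, 21]. The pivot is placed at index 1. All elements to the left of the pivot are <= 3, and all elements to the right are > 3.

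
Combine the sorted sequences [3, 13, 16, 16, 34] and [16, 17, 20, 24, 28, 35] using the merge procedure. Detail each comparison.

Merging process:

Compare 3 vs 16: take 3 from left. Merged: [3]
Compare 13 vs 16: take 13 from left. Merged: [3, 13]
Compare 16 vs 16: take 16 from left. Merged: [3, 13, 16]
Compare 16 vs 16: take 16 from left. Merged: [3, 13, 16, 16]
Compare 34 vs 16: take 16 from right. Merged: [3, 13, 16, 16, 16]
Compare 34 vs 17: take 17 from right. Merged: [3, 13, 16, 16, 16, 17]
Compare 34 vs 20: take 20 from right. Merged: [3, 13, 16, 16, 16, 17, 20]
Compare 34 vs 24: take 24 from right. Merged: [3, 13, 16, 16, 16, 17, 20, 24]
Compare 34 vs 28: take 28 from right. Merged: [3, 13, 16, 16, 16, 17, 20, 24, 28]
Compare 34 vs 35: take 34 from left. Merged: [3, 13, 16, 16, 16, 17, 20, 24, 28, 34]
Append remaining from right: [35]. Merged: [3, 13, 16, 16, 16, 17, 20, 24, 28, 34, 35]

Final merged array: [3, 13, 16, 16, 16, 17, 20, 24, 28, 34, 35]
Total comparisons: 10

The merged array is [3, 13, 16, 16, 16, 17, 20, 24, 28, 34, 35], requiring 10 comparisons. The merge step runs in O(n) time where n is the total number of elements.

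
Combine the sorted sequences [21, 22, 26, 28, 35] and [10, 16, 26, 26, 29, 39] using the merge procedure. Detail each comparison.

Merging process:

Compare 21 vs 10: take 10 from right. Merged: [10]
Compare 21 vs 16: take 16 from right. Merged: [10, 16]
Compare 21 vs 26: take 21 from left. Merged: [10, 16, 21]
Compare 22 vs 26: take 22 from left. Merged: [10, 16, 21, 22]
Compare 26 vs 26: take 26 from left. Merged: [10, 16, 21, 22, 26]
Compare 28 vs 26: take 26 from right. Merged: [10, 16, 21, 22, 26, 26]
Compare 28 vs 26: take 26 from right. Merged: [10, 16, 21, 22, 26, 26, 26]
Compare 28 vs 29: take 28 from left. Merged: [10, 16, 21, 22, 26, 26, 26, 28]
Compare 35 vs 29: take 29 from right. Merged: [10, 16, 21, 22, 26, 26, 26, 28, 29]
Compare 35 vs 39: take 35 from left. Merged: [10, 16, 21, 22, 26, 26, 26, 28, 29, 35]
Append remaining from right: [39]. Merged: [10, 16, 21, 22, 26, 26, 26, 28, 29, 35, 39]

Final merged array: [10, 16, 21, 22, 26, 26, 26, 28, 29, 35, 39]
Total comparisons: 10

The merged array is [10, 16, 21, 22, 26, 26, 26, 28, 29, 35, 39], requiring 10 comparisons. The merge step runs in O(n) time where n is the total number of elements.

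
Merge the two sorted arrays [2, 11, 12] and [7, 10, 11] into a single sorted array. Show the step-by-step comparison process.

Merging process:

Compare 2 vs 7: take 2 from left. Merged: [2]
Compare 11 vs 7: take 7 from right. Merged: [2, 7]
Compare 11 vs 10: take 10 from right. Merged: [2, 7, 10]
Compare 11 vs 11: take 11 from left. Merged: [2, 7, 10, 11]
Compare 12 vs 11: take 11 from right. Merged: [2, 7, 10, 11, 11]
Append remaining from left: [12]. Merged: [2, 7, 10, 11, 11, 12]

Final merged array: [2, 7, 10, 11, 11, 12]
Total comparisons: 5

The merged array is [2, 7, 10, 11, 11, 12], requiring 5 comparisons. The merge step runs in O(n) time where n is the total number of elements.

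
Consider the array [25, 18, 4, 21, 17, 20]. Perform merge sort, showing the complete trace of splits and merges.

Merge sort trace:

Split: [25, 18, 4, 21, 17, 20] -> [25, 18, 4] and [21, 17, 20]
  Split: [25, 18, 4] -> [25] and [18, 4]
    Split: [18, 4] -> [18] and [4]
    Merge: [18] + [4] -> [4, 18]
  Merge: [25] + [4, 18] -> [4, 18, 25]
  Split: [21, 17, 20] -> [21] and [17, 20]
    Split: [17, 20] -> [17] and [20]
    Merge: [17] + [20] -> [17, 20]
  Merge: [21] + [17, 20] -> [17, 20, 21]
Merge: [4, 18, 25] + [17, 20, 21] -> [4, 17, 18, 20, 21, 25]

Final sorted array: [4, 17, 18, 20, 21, 25]

The merge sort proceeds by recursively splitting the array and merging sorted halves.
After all merges, the sorted array is [4, 17, 18, 20, 21, 25].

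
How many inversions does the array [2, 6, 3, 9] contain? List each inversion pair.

Finding inversions in [2, 6, 3, 9]:

(1, 2): arr[1]=6 > arr[2]=3

Total inversions: 1

The array has 1 inversion(s): (1,2). Each pair (i,j) satisfies i < j and arr[i] > arr[j].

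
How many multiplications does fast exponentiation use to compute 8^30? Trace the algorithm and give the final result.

Computing 8^30 by squaring (build up from 8^1; each line after the first costs one multiplication):

8^1 = 8
8^2 = (8^1)^2 = 8^2 = 64
8^3 = 8 * 8^2 = 8 * 64 = 512
8^6 = (8^3)^2 = 512^2 = 262144
8^7 = 8 * 8^6 = 8 * 262144 = 2097152
8^14 = (8^7)^2 = 2097152^2 = 4398046511104
8^15 = 8 * 8^14 = 8 * 4398046511104 = 35184372088832
8^30 = (8^15)^2 = 35184372088832^2 = 1237940039285380274899124224

Result: 1237940039285380274899124224
Multiplications needed: 7 (7 lines after 8^1)

8^30 = 1237940039285380274899124224. Using exponentiation by squaring, this requires 7 multiplications. The key idea: if the exponent is even, square the half-power; if odd, multiply by the base once.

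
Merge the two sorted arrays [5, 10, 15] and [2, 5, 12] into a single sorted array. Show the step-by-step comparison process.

Merging process:

Compare 5 vs 2: take 2 from right. Merged: [2]
Compare 5 vs 5: take 5 from left. Merged: [2, 5]
Compare 10 vs 5: take 5 from right. Merged: [2, 5, 5]
Compare 10 vs 12: take 10 from left. Merged: [2, 5, 5, 10]
Compare 15 vs 12: take 12 from right. Merged: [2, 5, 5, 10, 12]
Append remaining from left: [15]. Merged: [2, 5, 5, 10, 12, 15]

Final merged array: [2, 5, 5, 10, 12, 15]
Total comparisons: 5

The merged array is [2, 5, 5, 10, 12, 15], requiring 5 comparisons. The merge step runs in O(n) time where n is the total number of elements.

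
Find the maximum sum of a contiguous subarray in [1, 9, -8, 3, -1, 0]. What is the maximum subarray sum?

Using Kadane's algorithm on [1, 9, -8, 3, -1, 0]:

Scanning through the array:
Position 1 (value 9): max_ending_here = 10, max_so_far = 10
Position 2 (value -8): max_ending_here = 2, max_so_far = 10
Position 3 (value 3): max_ending_here = 5, max_so_far = 10
Position 4 (value -1): max_ending_here = 4, max_so_far = 10
Position 5 (value 0): max_ending_here = 4, max_so_far = 10

Maximum subarray: [1, 9]
Maximum sum: 10

The maximum subarray is [1, 9] with sum 10. This subarray runs from index 0 to index 1.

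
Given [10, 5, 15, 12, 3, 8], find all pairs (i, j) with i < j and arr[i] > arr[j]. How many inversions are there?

Finding inversions in [10, 5, 15, 12, 3, 8]:

(0, 1): arr[0]=10 > arr[1]=5
(0, 4): arr[0]=10 > arr[4]=3
(0, 5): arr[0]=10 > arr[5]=8
(1, 4): arr[1]=5 > arr[4]=3
(2, 3): arr[2]=15 > arr[3]=12
(2, 4): arr[2]=15 > arr[4]=3
(2, 5): arr[2]=15 > arr[5]=8
(3, 4): arr[3]=12 > arr[4]=3
(3, 5): arr[3]=12 > arr[5]=8

Total inversions: 9

The array has 9 inversion(s): (0,1), (0,4), (0,5), (1,4), (2,3), (2,4), (2,5), (3,4), (3,5). Each pair (i,j) satisfies i < j and arr[i] > arr[j].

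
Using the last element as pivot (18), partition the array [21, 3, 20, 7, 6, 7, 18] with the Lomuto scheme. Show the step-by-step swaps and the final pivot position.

Lomuto partition with pivot = 18:

Initial array: [21, 3, 20, 7, 6, 7, 18]

arr[0]=21 > 18: no swap
arr[1]=3 <= 18: swap with position 0, array becomes [3, 21, 20, 7, 6, 7, 18]
arr[2]=20 > 18: no swap
arr[3]=7 <= 18: swap with position 1, array becomes [3, 7, 20, 21, 6, 7, 18]
arr[4]=6 <= 18: swap with position 2, array becomes [3, 7, 6, 21, 20, 7, 18]
arr[5]=7 <= 18: swap with position 3, array becomes [3, 7, 6, 7, 20, 21, 18]

Place pivot at position 4: [3, 7, 6, 7, 18, 21, 20]
Pivot position: 4

After partitioning with pivot 18, the array becomes [3, 7, 6, 7, 18, 21, 20]. The pivot is placed at index 4. All elements to the left of the pivot are <= 18, and all elements to the right are > 18.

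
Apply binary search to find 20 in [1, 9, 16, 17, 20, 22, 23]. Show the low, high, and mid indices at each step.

Binary search for 20 in [1, 9, 16, 17, 20, 22, 23]:

lo=0, hi=6, mid=3, arr[mid]=17 -> 17 < 20, search right half
lo=4, hi=6, mid=5, arr[mid]=22 -> 22 > 20, search left half
lo=4, hi=4, mid=4, arr[mid]=20 -> Found target at index 4!

Binary search finds 20 at index 4 after 3 comparisons. The search repeatedly halves the search space by comparing with the middle element.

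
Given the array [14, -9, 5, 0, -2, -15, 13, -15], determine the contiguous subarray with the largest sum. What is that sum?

Using Kadane's algorithm on [14, -9, 5, 0, -2, -15, 13, -15]:

Scanning through the array:
Position 1 (value -9): max_ending_here = 5, max_so_far = 14
Position 2 (value 5): max_ending_here = 10, max_so_far = 14
Position 3 (value 0): max_ending_here = 10, max_so_far = 14
Position 4 (value -2): max_ending_here = 8, max_so_far = 14
Position 5 (value -15): max_ending_here = -7, max_so_far = 14
Position 6 (value 13): max_ending_here = 13, max_so_far = 14
Position 7 (value -15): max_ending_here = -2, max_so_far = 14

Maximum subarray: [14]
Maximum sum: 14

The maximum subarray is [14] with sum 14. This subarray runs from index 0 to index 0.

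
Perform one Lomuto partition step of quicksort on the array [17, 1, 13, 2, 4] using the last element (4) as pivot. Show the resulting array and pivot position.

Lomuto partition with pivot = 4:

Initial array: [17, 1, 13, 2, 4]

arr[0]=17 > 4: no swap
arr[1]=1 <= 4: swap with position 0, array becomes [1, 17, 13, 2, 4]
arr[2]=13 > 4: no swap
arr[3]=2 <= 4: swap with position 1, array becomes [1, 2, 13, 17, 4]

Place pivot at position 2: [1, 2, 4, 17, 13]
Pivot position: 2

After partitioning with pivot 4, the array becomes [1, 2, 4, 17, 13]. The pivot is placed at index 2. All elements to the left of the pivot are <= 4, and all elements to the right are > 4.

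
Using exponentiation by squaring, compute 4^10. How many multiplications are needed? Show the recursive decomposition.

Computing 4^10 by squaring (build up from 4^1; each line after the first costs one multiplication):

4^1 = 4
4^2 = (4^1)^2 = 4^2 = 16
4^4 = (4^2)^2 = 16^2 = 256
4^5 = 4 * 4^4 = 4 * 256 = 1024
4^10 = (4^5)^2 = 1024^2 = 1048576

Result: 1048576
Multiplications needed: 4 (4 lines after 4^1)

4^10 = 1048576. Using exponentiation by squaring, this requires 4 multiplications. The key idea: if the exponent is even, square the half-power; if odd, multiply by the base once.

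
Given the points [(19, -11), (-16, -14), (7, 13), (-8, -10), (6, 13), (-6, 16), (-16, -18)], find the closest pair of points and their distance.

Computing all pairwise distances among 7 points:

d((19, -11), (-16, -14)) = 35.1283
d((19, -11), (7, 13)) = 26.8328
d((19, -11), (-8, -10)) = 27.0185
d((19, -11), (6, 13)) = 27.2947
d((19, -11), (-6, 16)) = 36.7967
d((19, -11), (-16, -18)) = 35.6931
d((-16, -14), (7, 13)) = 35.4683
d((-16, -14), (-8, -10)) = 8.9443
d((-16, -14), (6, 13)) = 34.8281
d((-16, -14), (-6, 16)) = 31.6228
d((-16, -14), (-16, -18)) = 4.0
d((7, 13), (-8, -10)) = 27.4591
d((7, 13), (6, 13)) = 1.0 <-- minimum
d((7, 13), (-6, 16)) = 13.3417
d((7, 13), (-16, -18)) = 38.6005
d((-8, -10), (6, 13)) = 26.9258
d((-8, -10), (-6, 16)) = 26.0768
d((-8, -10), (-16, -18)) = 11.3137
d((6, 13), (-6, 16)) = 12.3693
d((6, 13), (-16, -18)) = 38.0132
d((-6, 16), (-16, -18)) = 35.4401

Closest pair: (7, 13) and (6, 13) with distance 1.0

The closest pair is (7, 13) and (6, 13) with Euclidean distance 1.0. For 7 points, brute-force pairwise comparison is shown above. For large n, the divide-and-conquer algorithm (sort by x, recurse on halves, check the dividing strip) achieves O(n log n).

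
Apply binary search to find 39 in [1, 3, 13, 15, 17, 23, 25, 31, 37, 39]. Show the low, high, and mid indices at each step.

Binary search for 39 in [1, 3, 13, 15, 17, 23, 25, 31, 37, 39]:

lo=0, hi=9, mid=4, arr[mid]=17 -> 17 < 39, search right half
lo=5, hi=9, mid=7, arr[mid]=31 -> 31 < 39, search right half
lo=8, hi=9, mid=8, arr[mid]=37 -> 37 < 39, search right half
lo=9, hi=9, mid=9, arr[mid]=39 -> Found target at index 9!

Binary search finds 39 at index 9 after 4 comparisons. The search repeatedly halves the search space by comparing with the middle element.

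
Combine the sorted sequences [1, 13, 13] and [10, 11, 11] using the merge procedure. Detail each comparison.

Merging process:

Compare 1 vs 10: take 1 from left. Merged: [1]
Compare 13 vs 10: take 10 from right. Merged: [1, 10]
Compare 13 vs 11: take 11 from right. Merged: [1, 10, 11]
Compare 13 vs 11: take 11 from right. Merged: [1, 10, 11, 11]
Append remaining from left: [13, 13]. Merged: [1, 10, 11, 11, 13, 13]

Final merged array: [1, 10, 11, 11, 13, 13]
Total comparisons: 4

The merged array is [1, 10, 11, 11, 13, 13], requiring 4 comparisons. The merge step runs in O(n) time where n is the total number of elements.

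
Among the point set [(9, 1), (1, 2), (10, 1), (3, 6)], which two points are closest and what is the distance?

Computing all pairwise distances among 4 points:

d((9, 1), (1, 2)) = 8.0623
d((9, 1), (10, 1)) = 1.0 <-- minimum
d((9, 1), (3, 6)) = 7.8102
d((1, 2), (10, 1)) = 9.0554
d((1, 2), (3, 6)) = 4.4721
d((10, 1), (3, 6)) = 8.6023

Closest pair: (9, 1) and (10, 1) with distance 1.0

The closest pair is (9, 1) and (10, 1) with Euclidean distance 1.0. For 4 points, brute-force pairwise comparison is shown above. For large n, the divide-and-conquer algorithm (sort by x, recurse on halves, check the dividing strip) achieves O(n log n).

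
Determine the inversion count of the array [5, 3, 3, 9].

Finding inversions in [5, 3, 3, 9]:

(0, 1): arr[0]=5 > arr[1]=3
(0, 2): arr[0]=5 > arr[2]=3

Total inversions: 2

The array has 2 inversion(s): (0,1), (0,2). Each pair (i,j) satisfies i < j and arr[i] > arr[j].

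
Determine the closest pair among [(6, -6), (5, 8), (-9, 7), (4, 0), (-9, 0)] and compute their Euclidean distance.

Computing all pairwise distances among 5 points:

d((6, -6), (5, 8)) = 14.0357
d((6, -6), (-9, 7)) = 19.8494
d((6, -6), (4, 0)) = 6.3246 <-- minimum
d((6, -6), (-9, 0)) = 16.1555
d((5, 8), (-9, 7)) = 14.0357
d((5, 8), (4, 0)) = 8.0623
d((5, 8), (-9, 0)) = 16.1245
d((-9, 7), (4, 0)) = 14.7648
d((-9, 7), (-9, 0)) = 7.0
d((4, 0), (-9, 0)) = 13.0

Closest pair: (6, -6) and (4, 0) with distance 6.3246

The closest pair is (6, -6) and (4, 0) with Euclidean distance 6.3246. For 5 points, brute-force pairwise comparison is shown above. For large n, the divide-and-conquer algorithm (sort by x, recurse on halves, check the dividing strip) achieves O(n log n).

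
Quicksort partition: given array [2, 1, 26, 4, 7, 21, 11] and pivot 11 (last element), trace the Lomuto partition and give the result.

Lomuto partition with pivot = 11:

Initial array: [2, 1, 26, 4, 7, 21, 11]

arr[0]=2 <= 11: swap with position 0, array becomes [2, 1, 26, 4, 7, 21, 11]
arr[1]=1 <= 11: swap with position 1, array becomes [2, 1, 26, 4, 7, 21, 11]
arr[2]=26 > 11: no swap
arr[3]=4 <= 11: swap with position 2, array becomes [2, 1, 4, 26, 7, 21, 11]
arr[4]=7 <= 11: swap with position 3, array becomes [2, 1, 4, 7, 26, 21, 11]
arr[5]=21 > 11: no swap

Place pivot at position 4: [2, 1, 4, 7, 11, 21, 26]
Pivot position: 4

After partitioning with pivot 11, the array becomes [2, 1, 4, 7, 11, 21, 26]. The pivot is placed at index 4. All elements to the left of the pivot are <= 11, and all elements to the right are > 11.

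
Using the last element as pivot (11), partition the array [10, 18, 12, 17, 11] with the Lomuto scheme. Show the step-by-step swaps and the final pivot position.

Lomuto partition with pivot = 11:

Initial array: [10, 18, 12, 17, 11]

arr[0]=10 <= 11: swap with position 0, array becomes [10, 18, 12, 17, 11]
arr[1]=18 > 11: no swap
arr[2]=12 > 11: no swap
arr[3]=17 > 11: no swap

Place pivot at position 1: [10, 11, 12, 17, 18]
Pivot position: 1

After partitioning with pivot 11, the array becomes [10, 11, 12, 17, 18]. The pivot is placed at index 1. All elements to the left of the pivot are <= 11, and all elements to the right are > 11.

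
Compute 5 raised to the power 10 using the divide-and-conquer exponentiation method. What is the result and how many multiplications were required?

Computing 5^10 by squaring (build up from 5^1; each line after the first costs one multiplication):

5^1 = 5
5^2 = (5^1)^2 = 5^2 = 25
5^4 = (5^2)^2 = 25^2 = 625
5^5 = 5 * 5^4 = 5 * 625 = 3125
5^10 = (5^5)^2 = 3125^2 = 9765625

Result: 9765625
Multiplications needed: 4 (4 lines after 5^1)

5^10 = 9765625. Using exponentiation by squaring, this requires 4 multiplications. The key idea: if the exponent is even, square the half-power; if odd, multiply by the base once.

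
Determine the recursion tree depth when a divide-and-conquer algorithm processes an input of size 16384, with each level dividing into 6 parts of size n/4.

For divide and conquer with division factor 4:

Problem sizes at each level:
Level 0: 16384
Level 1: 4096
Level 2: 1024
Level 3: 256
Level 4: 64
Level 5: 16
Level 6: 4
Level 7: 1

The root is level 0 and the size-1 base case is level 7 (the tree spans levels 0 through 7, i.e. 8 levels counting the root), so the depth is the number of divisions: log_4(16384) = 7

The recursion tree depth is log_4(16384) = 7. At each level, the problem size is divided by 4, so it takes 7 divisions to reduce to a base case of size 1. The algorithm makes 6 recursive calls at each level.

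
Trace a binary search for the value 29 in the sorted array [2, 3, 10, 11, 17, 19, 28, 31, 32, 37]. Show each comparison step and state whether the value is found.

Binary search for 29 in [2, 3, 10, 11, 17, 19, 28, 31, 32, 37]:

lo=0, hi=9, mid=4, arr[mid]=17 -> 17 < 29, search right half
lo=5, hi=9, mid=7, arr[mid]=31 -> 31 > 29, search left half
lo=5, hi=6, mid=5, arr[mid]=19 -> 19 < 29, search right half
lo=6, hi=6, mid=6, arr[mid]=28 -> 28 < 29, search right half
lo=7 > hi=6, target 29 not found

Binary search determines that 29 is not in the array after 4 comparisons. The search space was exhausted without finding the target.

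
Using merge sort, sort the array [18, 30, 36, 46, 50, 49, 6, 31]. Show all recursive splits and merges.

Merge sort trace:

Split: [18, 30, 36, 46, 50, 49, 6, 31] -> [18, 30, 36, 46] and [50, 49, 6, 31]
  Split: [18, 30, 36, 46] -> [18, 30] and [36, 46]
    Split: [18, 30] -> [18] and [30]
    Merge: [18] + [30] -> [18, 30]
    Split: [36, 46] -> [36] and [46]
    Merge: [36] + [46] -> [36, 46]
  Merge: [18, 30] + [36, 46] -> [18, 30, 36, 46]
  Split: [50, 49, 6, 31] -> [50, 49] and [6, 31]
    Split: [50, 49] -> [50] and [49]
    Merge: [50] + [49] -> [49, 50]
    Split: [6, 31] -> [6] and [31]
    Merge: [6] + [31] -> [6, 31]
  Merge: [49, 50] + [6, 31] -> [6, 31, 49, 50]
Merge: [18, 30, 36, 46] + [6, 31, 49, 50] -> [6, 18, 30, 31, 36, 46, 49, 50]

Final sorted array: [6, 18, 30, 31, 36, 46, 49, 50]

The merge sort proceeds by recursively splitting the array and merging sorted halves.
After all merges, the sorted array is [6, 18, 30, 31, 36, 46, 49, 50].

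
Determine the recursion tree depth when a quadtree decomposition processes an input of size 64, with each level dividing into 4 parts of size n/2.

For divide and conquer with division factor 2:

Problem sizes at each level:
Level 0: 64
Level 1: 32
Level 2: 16
Level 3: 8
Level 4: 4
Level 5: 2
Level 6: 1

The root is level 0 and the size-1 base case is level 6 (the tree spans levels 0 through 6, i.e. 7 levels counting the root), so the depth is the number of divisions: log_2(64) = 6

The recursion tree depth is log_2(64) = 6. At each level, the problem size is divided by 2, so it takes 6 divisions to reduce to a base case of size 1. The algorithm makes 4 recursive calls at each level.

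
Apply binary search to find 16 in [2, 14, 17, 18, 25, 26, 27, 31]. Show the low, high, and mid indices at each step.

Binary search for 16 in [2, 14, 17, 18, 25, 26, 27, 31]:

lo=0, hi=7, mid=3, arr[mid]=18 -> 18 > 16, search left half
lo=0, hi=2, mid=1, arr[mid]=14 -> 14 < 16, search right half
lo=2, hi=2, mid=2, arr[mid]=17 -> 17 > 16, search left half
lo=2 > hi=1, target 16 not found

Binary search determines that 16 is not in the array after 3 comparisons. The search space was exhausted without finding the target.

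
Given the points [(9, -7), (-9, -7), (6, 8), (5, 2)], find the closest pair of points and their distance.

Computing all pairwise distances among 4 points:

d((9, -7), (-9, -7)) = 18.0
d((9, -7), (6, 8)) = 15.2971
d((9, -7), (5, 2)) = 9.8489
d((-9, -7), (6, 8)) = 21.2132
d((-9, -7), (5, 2)) = 16.6433
d((6, 8), (5, 2)) = 6.0828 <-- minimum

Closest pair: (6, 8) and (5, 2) with distance 6.0828

The closest pair is (6, 8) and (5, 2) with Euclidean distance 6.0828. For 4 points, brute-force pairwise comparison is shown above. For large n, the divide-and-conquer algorithm (sort by x, recurse on halves, check the dividing strip) achieves O(n log n).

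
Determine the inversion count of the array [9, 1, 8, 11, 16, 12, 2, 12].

Finding inversions in [9, 1, 8, 11, 16, 12, 2, 12]:

(0, 1): arr[0]=9 > arr[1]=1
(0, 2): arr[0]=9 > arr[2]=8
(0, 6): arr[0]=9 > arr[6]=2
(2, 6): arr[2]=8 > arr[6]=2
(3, 6): arr[3]=11 > arr[6]=2
(4, 5): arr[4]=16 > arr[5]=12
(4, 6): arr[4]=16 > arr[6]=2
(4, 7): arr[4]=16 > arr[7]=12
(5, 6): arr[5]=12 > arr[6]=2

Total inversions: 9

The array has 9 inversion(s): (0,1), (0,2), (0,6), (2,6), (3,6), (4,5), (4,6), (4,7), (5,6). Each pair (i,j) satisfies i < j and arr[i] > arr[j].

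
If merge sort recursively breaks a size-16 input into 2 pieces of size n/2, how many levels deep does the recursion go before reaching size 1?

For divide and conquer with division factor 2:

Problem sizes at each level:
Level 0: 16
Level 1: 8
Level 2: 4
Level 3: 2
Level 4: 1

The root is level 0 and the size-1 base case is level 4 (the tree spans levels 0 through 4, i.e. 5 levels counting the root), so the depth is the number of divisions: log_2(16) = 4

The recursion tree depth is log_2(16) = 4. At each level, the problem size is divided by 2, so it takes 4 divisions to reduce to a base case of size 1. The algorithm makes 2 recursive calls at each level.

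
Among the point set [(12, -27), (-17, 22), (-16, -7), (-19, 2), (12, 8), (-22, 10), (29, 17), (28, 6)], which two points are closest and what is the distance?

Computing all pairwise distances among 8 points:

d((12, -27), (-17, 22)) = 56.9386
d((12, -27), (-16, -7)) = 34.4093
d((12, -27), (-19, 2)) = 42.45
d((12, -27), (12, 8)) = 35.0
d((12, -27), (-22, 10)) = 50.2494
d((12, -27), (29, 17)) = 47.1699
d((12, -27), (28, 6)) = 36.6742
d((-17, 22), (-16, -7)) = 29.0172
d((-17, 22), (-19, 2)) = 20.0998
d((-17, 22), (12, 8)) = 32.2025
d((-17, 22), (-22, 10)) = 13.0
d((-17, 22), (29, 17)) = 46.2709
d((-17, 22), (28, 6)) = 47.7598
d((-16, -7), (-19, 2)) = 9.4868
d((-16, -7), (12, 8)) = 31.7648
d((-16, -7), (-22, 10)) = 18.0278
d((-16, -7), (29, 17)) = 51.0
d((-16, -7), (28, 6)) = 45.8803
d((-19, 2), (12, 8)) = 31.5753
d((-19, 2), (-22, 10)) = 8.544 <-- minimum
d((-19, 2), (29, 17)) = 50.2892
d((-19, 2), (28, 6)) = 47.1699
d((12, 8), (-22, 10)) = 34.0588
d((12, 8), (29, 17)) = 19.2354
d((12, 8), (28, 6)) = 16.1245
d((-22, 10), (29, 17)) = 51.4782
d((-22, 10), (28, 6)) = 50.1597
d((29, 17), (28, 6)) = 11.0454

Closest pair: (-19, 2) and (-22, 10) with distance 8.544

The closest pair is (-19, 2) and (-22, 10) with Euclidean distance 8.544. For 8 points, brute-force pairwise comparison is shown above. For large n, the divide-and-conquer algorithm (sort by x, recurse on halves, check the dividing strip) achieves O(n log n).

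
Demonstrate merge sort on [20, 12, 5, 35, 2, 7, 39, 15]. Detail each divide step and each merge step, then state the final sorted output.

Merge sort trace:

Split: [20, 12, 5, 35, 2, 7, 39, 15] -> [20, 12, 5, 35] and [2, 7, 39, 15]
  Split: [20, 12, 5, 35] -> [20, 12] and [5, 35]
    Split: [20, 12] -> [20] and [12]
    Merge: [20] + [12] -> [12, 20]
    Split: [5, 35] -> [5] and [35]
    Merge: [5] + [35] -> [5, 35]
  Merge: [12, 20] + [5, 35] -> [5, 12, 20, 35]
  Split: [2, 7, 39, 15] -> [2, 7] and [39, 15]
    Split: [2, 7] -> [2] and [7]
    Merge: [2] + [7] -> [2, 7]
    Split: [39, 15] -> [39] and [15]
    Merge: [39] + [15] -> [15, 39]
  Merge: [2, 7] + [15, 39] -> [2, 7, 15, 39]
Merge: [5, 12, 20, 35] + [2, 7, 15, 39] -> [2, 5, 7, 12, 15, 20, 35, 39]

Final sorted array: [2, 5, 7, 12, 15, 20, 35, 39]

The merge sort proceeds by recursively splitting the array and merging sorted halves.
After all merges, the sorted array is [2, 5, 7, 12, 15, 20, 35, 39].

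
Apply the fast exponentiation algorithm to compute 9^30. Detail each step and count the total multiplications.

Computing 9^30 by squaring (build up from 9^1; each line after the first costs one multiplication):

9^1 = 9
9^2 = (9^1)^2 = 9^2 = 81
9^3 = 9 * 9^2 = 9 * 81 = 729
9^6 = (9^3)^2 = 729^2 = 531441
9^7 = 9 * 9^6 = 9 * 531441 = 4782969
9^14 = (9^7)^2 = 4782969^2 = 22876792454961
9^15 = 9 * 9^14 = 9 * 22876792454961 = 205891132094649
9^30 = (9^15)^2 = 205891132094649^2 = 42391158275216203514294433201

Result: 42391158275216203514294433201
Multiplications needed: 7 (7 lines after 9^1)

9^30 = 42391158275216203514294433201. Using exponentiation by squaring, this requires 7 multiplications. The key idea: if the exponent is even, square the half-power; if odd, multiply by the base once.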